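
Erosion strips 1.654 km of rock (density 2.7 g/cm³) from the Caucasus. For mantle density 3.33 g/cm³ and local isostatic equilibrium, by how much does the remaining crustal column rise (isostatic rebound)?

1.34 km

Unloading: uplift u = e ρ_c/ρ_m = 1.654 km × 2.7/3.33 = 1.34 km.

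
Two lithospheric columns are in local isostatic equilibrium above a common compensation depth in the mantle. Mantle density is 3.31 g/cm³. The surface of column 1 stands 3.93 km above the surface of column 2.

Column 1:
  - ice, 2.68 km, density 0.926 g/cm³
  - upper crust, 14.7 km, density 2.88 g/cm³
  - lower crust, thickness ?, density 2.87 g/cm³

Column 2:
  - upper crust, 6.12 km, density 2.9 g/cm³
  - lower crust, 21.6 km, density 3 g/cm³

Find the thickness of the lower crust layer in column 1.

21.6 km

Take the compensation level at the base of the deeper column (depth z_c below the surface of column 1) and equate Σ ρ_i t_i down to z_c; mantle fills any gap and the z_c terms cancel.
Column 1: 2.68×0.926 + 14.7×2.88 + x×2.87 + (z_c − 17.38 − x)×3.31
Column 2: 3.93×0 + 6.12×2.9 + 21.6×3 + (z_c − 3.93 − 27.72)×3.31
The z_c×3.31 term appears on both sides and cancels. Collect the known terms of each column as K = Σ(ρt)_known − 3.31 × (depth of known layers): K_1 = 44.81768 − 3.31×17.38 = −12.71012; K_2 = 82.548 − 3.31×(3.93 + 27.72) = −22.2135.
Balance: K_1 − x×(3.31 − 2.87) = K_2, so x = (K_1 − K_2)/(3.31 − 2.87) = 9.50338/0.44 = 21.6 km.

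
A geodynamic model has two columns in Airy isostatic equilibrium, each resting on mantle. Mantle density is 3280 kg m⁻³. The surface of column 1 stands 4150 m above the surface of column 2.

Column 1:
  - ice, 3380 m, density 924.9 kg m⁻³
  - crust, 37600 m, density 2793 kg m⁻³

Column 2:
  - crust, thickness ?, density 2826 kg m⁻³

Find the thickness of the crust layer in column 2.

27900 m

Take the compensation level at the base of the deeper column (depth z_c below the surface of column 1) and equate Σ ρ_i t_i down to z_c; mantle fills any gap and the z_c terms cancel.
Column 1: 3380×924.9 + 37600×2793 + (z_c − 40980)×3280
Column 2: 4150×0 + x×2826 + (z_c − 4150 − 0 − x)×3280
The z_c×3280 term appears on both sides and cancels. Collect the known terms of each column as K = Σ(ρt)_known − 3280 × (depth of known layers): K_1 = 108142962 − 3280×40980 = −26271438; K_2 = 0 − 3280×(4150 + 0) = −13612000.
Balance: K_1 = K_2 − x×(3280 − 2826), so x = (K_2 − K_1)/(3280 − 2826) = 12659400/454 = 27900 m.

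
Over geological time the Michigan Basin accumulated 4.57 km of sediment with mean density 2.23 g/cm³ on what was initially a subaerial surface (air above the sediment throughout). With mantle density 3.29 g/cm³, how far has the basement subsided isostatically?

Subaerial load: s = t ρ_sed / ρ_m = 4.57 km × 2.23/3.29 = 3.1 km.

3.1 km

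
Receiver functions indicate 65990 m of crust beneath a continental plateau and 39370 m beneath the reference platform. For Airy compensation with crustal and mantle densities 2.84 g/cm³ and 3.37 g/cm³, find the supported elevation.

4190 m

Excess crust Δ = 65990 m − 39370 m = 26620 m, split between elevation h and root r with h + r = Δ.
Airy balance ρ_c h = (ρ_m − ρ_c) r gives r = h ρ_c/(ρ_m − ρ_c), so h (1 + ρ_c/(ρ_m − ρ_c)) = Δ, i.e. h = Δ (ρ_m − ρ_c)/ρ_m.
h = 26620 m × 0.53/3.37 = 4190 m.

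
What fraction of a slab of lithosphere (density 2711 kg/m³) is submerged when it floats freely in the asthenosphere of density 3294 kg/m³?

Submerged fraction = ρ_obj/ρ_fluid = 2711/3294 = 0.823.

0.823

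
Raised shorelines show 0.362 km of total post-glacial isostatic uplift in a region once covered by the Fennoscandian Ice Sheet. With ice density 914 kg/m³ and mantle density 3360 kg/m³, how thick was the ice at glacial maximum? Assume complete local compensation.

u = t ρ_ice/ρ_m → t = u ρ_m/ρ_ice = 0.362 km × 3360/914 = 1.33 km.

1.33 km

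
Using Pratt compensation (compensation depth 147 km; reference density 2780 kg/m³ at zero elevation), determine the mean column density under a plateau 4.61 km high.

2700 kg/m³

Pratt balance: ρ_ref D = ρ (D + h).
ρ = ρ_ref D/(D + h) = 2780 × 147 km/(147 km + 4.61 km) = 2700 kg/m³.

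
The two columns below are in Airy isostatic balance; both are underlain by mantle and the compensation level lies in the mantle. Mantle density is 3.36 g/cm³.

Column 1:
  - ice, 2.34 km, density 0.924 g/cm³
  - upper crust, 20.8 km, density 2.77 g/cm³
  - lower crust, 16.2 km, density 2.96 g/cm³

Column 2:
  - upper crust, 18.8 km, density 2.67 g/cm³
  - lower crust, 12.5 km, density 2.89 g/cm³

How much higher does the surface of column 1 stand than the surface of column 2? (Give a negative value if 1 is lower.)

For any compensation level in the mantle, the mantle terms cancel and isostasy reduces to e = (Σt_1 − Σt_2) − (Σ(ρt)_1 − Σ(ρt)_2) / ρ_m.
Σt_1 = 39.34 km; Σt_2 = 31.3 km; Σ(ρt)_1 = 107.73016; Σ(ρt)_2 = 86.321 (in km·g/cm³).
e = (39.34 − 31.3) − (107.73016 − 86.321) / 3.36 = 1.67 km.

1.67 km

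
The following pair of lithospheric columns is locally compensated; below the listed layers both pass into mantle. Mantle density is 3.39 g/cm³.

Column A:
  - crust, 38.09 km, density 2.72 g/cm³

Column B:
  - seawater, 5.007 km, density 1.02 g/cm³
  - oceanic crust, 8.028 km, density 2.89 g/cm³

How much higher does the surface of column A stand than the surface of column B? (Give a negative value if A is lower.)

2.84 km

For any compensation level in the mantle, the mantle terms cancel and isostasy reduces to e = (Σt_A − Σt_B) − (Σ(ρt)_A − Σ(ρt)_B) / ρ_m.
Σt_A = 38.09 km; Σt_B = 13.035 km; Σ(ρt)_A = 103.6048; Σ(ρt)_B = 28.30806 (in km·g/cm³).
e = (38.09 − 13.035) − (103.6048 − 28.30806) / 3.39 = 2.84 km.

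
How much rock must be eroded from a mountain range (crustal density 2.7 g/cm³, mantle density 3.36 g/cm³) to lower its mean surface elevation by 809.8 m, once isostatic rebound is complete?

Net drop Δ = e − u = e − e ρ_c/ρ_m = e (ρ_m − ρ_c)/ρ_m.
e = Δ ρ_m/(ρ_m − ρ_c) = 809.8 m × 3.36/0.66 = 4120 m.

4120 m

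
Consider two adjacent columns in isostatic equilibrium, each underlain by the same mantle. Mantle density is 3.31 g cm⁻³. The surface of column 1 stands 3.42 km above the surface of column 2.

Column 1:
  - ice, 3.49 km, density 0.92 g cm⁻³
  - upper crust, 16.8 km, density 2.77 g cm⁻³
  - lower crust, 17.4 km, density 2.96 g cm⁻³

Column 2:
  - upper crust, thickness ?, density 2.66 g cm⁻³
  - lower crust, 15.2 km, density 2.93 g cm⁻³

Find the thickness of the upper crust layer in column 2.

9.86 km

Take the compensation level at the base of the deeper column (depth z_c below the surface of column 1) and equate Σ ρ_i t_i down to z_c; mantle fills any gap and the z_c terms cancel.
Column 1: 3.49×0.92 + 16.8×2.77 + 17.4×2.96 + (z_c − 37.69)×3.31
Column 2: 3.42×0 + x×2.66 + 15.2×2.93 + (z_c − 3.42 − 15.2 − x)×3.31
The z_c×3.31 term appears on both sides and cancels. Collect the known terms of each column as K = Σ(ρt)_known − 3.31 × (depth of known layers): K_1 = 101.2508 − 3.31×37.69 = −23.5031; K_2 = 44.536 − 3.31×(3.42 + 15.2) = −17.0962.
Balance: K_1 = K_2 − x×(3.31 − 2.66), so x = (K_2 − K_1)/(3.31 − 2.66) = 6.4069/0.65 = 9.86 km.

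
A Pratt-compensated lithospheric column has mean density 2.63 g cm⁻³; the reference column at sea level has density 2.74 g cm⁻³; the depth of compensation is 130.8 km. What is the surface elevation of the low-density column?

5.47 km

ρ_ref D = ρ (D + h) → h = D (ρ_ref − ρ)/ρ.
h = 130.8 km × (2.74 − 2.63)/2.63 = 5.47 km.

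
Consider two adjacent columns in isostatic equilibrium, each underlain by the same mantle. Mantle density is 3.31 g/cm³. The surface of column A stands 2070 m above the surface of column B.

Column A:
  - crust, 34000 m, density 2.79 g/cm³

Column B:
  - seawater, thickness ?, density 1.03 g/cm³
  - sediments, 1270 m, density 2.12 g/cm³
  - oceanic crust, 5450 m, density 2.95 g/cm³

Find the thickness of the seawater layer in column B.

Take the compensation level at the base of the deeper column (depth z_c below the surface of column A) and equate Σ ρ_i t_i down to z_c; mantle fills any gap and the z_c terms cancel.
Column A: 34000×2.79 + (z_c − 34000)×3.31
Column B: 2070×0 + x×1.03 + 1270×2.12 + 5450×2.95 + (z_c − 2070 − 6720 − x)×3.31
The z_c×3.31 term appears on both sides and cancels. Collect the known terms of each column as K = Σ(ρt)_known − 3.31 × (depth of known layers): K_A = 94860 − 3.31×34000 = −17680; K_B = 18769.9 − 3.31×(2070 + 6720) = −10325.
Balance: K_A = K_B − x×(3.31 − 1.03), so x = (K_B − K_A)/(3.31 − 1.03) = 7355/2.28 = 3230 m.

3230 m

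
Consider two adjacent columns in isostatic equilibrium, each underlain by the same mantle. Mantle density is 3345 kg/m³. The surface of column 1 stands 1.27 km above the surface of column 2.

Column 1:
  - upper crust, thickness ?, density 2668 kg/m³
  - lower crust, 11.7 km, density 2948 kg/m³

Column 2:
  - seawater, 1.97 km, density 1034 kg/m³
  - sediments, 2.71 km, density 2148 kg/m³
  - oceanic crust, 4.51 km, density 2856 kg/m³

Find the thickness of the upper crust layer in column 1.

14.2 km

Take the compensation level at the base of the deeper column (depth z_c below the surface of column 1) and equate Σ ρ_i t_i down to z_c; mantle fills any gap and the z_c terms cancel.
Column 1: x×2668 + 11.7×2948 + (z_c − 11.7 − x)×3345
Column 2: 1.27×0 + 1.97×1034 + 2.71×2148 + 4.51×2856 + (z_c − 1.27 − 9.19)×3345
The z_c×3345 term appears on both sides and cancels. Collect the known terms of each column as K = Σ(ρt)_known − 3345 × (depth of known layers): K_1 = 34491.6 − 3345×11.7 = −4644.9; K_2 = 20738.62 − 3345×(1.27 + 9.19) = −14250.08.
Balance: K_1 − x×(3345 − 2668) = K_2, so x = (K_1 − K_2)/(3345 − 2668) = 9605.18/677 = 14.2 km.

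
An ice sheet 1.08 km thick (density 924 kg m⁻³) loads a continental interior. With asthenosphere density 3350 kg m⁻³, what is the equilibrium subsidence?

Isostatic balance requires: the ice load ρ_ice t is balanced by mantle displaced below, ρ_m s.
s = t ρ_ice / ρ_m = 1.08 km × 924/3350 = 0.298 km.

0.298 km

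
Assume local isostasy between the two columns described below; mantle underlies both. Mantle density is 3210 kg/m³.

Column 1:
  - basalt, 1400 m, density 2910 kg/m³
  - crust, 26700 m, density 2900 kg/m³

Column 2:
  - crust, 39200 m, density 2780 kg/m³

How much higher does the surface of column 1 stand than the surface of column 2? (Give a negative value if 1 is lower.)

−2540 m

For any compensation level in the mantle, the mantle terms cancel and isostasy reduces to e = (Σt_1 − Σt_2) − (Σ(ρt)_1 − Σ(ρt)_2) / ρ_m.
Σt_1 = 28100 m; Σt_2 = 39200 m; Σ(ρt)_1 = 81504000; Σ(ρt)_2 = 108976000 (in m·kg/m³).
e = (28100 − 39200) − (81504000 − 108976000) / 3210 = −2540 m.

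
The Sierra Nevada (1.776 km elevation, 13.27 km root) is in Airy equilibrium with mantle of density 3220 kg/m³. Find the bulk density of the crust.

ρ_c h = (ρ_m − ρ_c) r → ρ_c (h + r) = ρ_m r → ρ_c = ρ_m r / (h + r).
ρ_c = 3220 × 13.27 km / (1.776 km + 13.27 km) = 2840 kg/m³.

2840 kg/m³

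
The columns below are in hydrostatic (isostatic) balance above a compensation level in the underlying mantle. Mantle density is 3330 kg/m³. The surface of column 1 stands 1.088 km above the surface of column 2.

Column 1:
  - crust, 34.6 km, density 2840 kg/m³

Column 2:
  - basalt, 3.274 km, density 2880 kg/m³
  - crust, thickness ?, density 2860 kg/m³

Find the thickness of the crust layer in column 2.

Take the compensation level at the base of the deeper column (depth z_c below the surface of column 1) and equate Σ ρ_i t_i down to z_c; mantle fills any gap and the z_c terms cancel.
Column 1: 34.6×2840 + (z_c − 34.6)×3330
Column 2: 1.088×0 + 3.274×2880 + x×2860 + (z_c − 1.088 − 3.274 − x)×3330
The z_c×3330 term appears on both sides and cancels. Collect the known terms of each column as K = Σ(ρt)_known − 3330 × (depth of known layers): K_1 = 98264 − 3330×34.6 = −16954; K_2 = 9429.12 − 3330×(1.088 + 3.274) = −5096.34.
Balance: K_1 = K_2 − x×(3330 − 2860), so x = (K_2 − K_1)/(3330 − 2860) = 11857.7/470 = 25.2 km.

25.2 km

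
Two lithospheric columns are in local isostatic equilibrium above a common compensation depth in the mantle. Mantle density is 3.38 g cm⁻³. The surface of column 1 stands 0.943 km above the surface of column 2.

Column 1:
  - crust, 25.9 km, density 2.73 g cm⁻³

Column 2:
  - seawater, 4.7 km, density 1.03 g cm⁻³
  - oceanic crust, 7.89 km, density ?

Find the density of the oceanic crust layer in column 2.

Take the compensation level at the base of the deeper column (depth z_c below the surface of column 1) and equate Σ ρ_i t_i down to z_c; mantle fills any gap and the z_c terms cancel.
Column 1: 25.9×2.73 + (z_c − 25.9)×3.38
Column 2: 0.943×0 + 4.7×1.03 + 7.89×ρ + (z_c − 0.943 − 12.59)×3.38
The z_c×3.38 term appears on both sides and cancels. Collect the known terms of each column as K = Σ(ρt)_known − 3.38 × (depth of known layers): K_1 = 70.707 − 3.38×25.9 = −16.835; K_2 = 4.841 − 3.38×(0.943 + 12.59) = −40.90054.
Balance: K_1 = K_2 + 7.89×ρ, so ρ = (K_1 − K_2)/7.89 = 24.0655/7.89 = 3.05 g cm⁻³.

3.05 g cm⁻³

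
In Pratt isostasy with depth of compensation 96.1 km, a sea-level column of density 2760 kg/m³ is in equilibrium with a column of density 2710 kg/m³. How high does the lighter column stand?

1.77 km

ρ_ref D = ρ (D + h) → h = D (ρ_ref − ρ)/ρ.
h = 96.1 km × (2760 − 2710)/2710 = 1.77 km.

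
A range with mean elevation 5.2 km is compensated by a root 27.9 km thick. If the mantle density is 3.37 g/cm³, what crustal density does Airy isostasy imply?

2.84 g/cm³

ρ_c h = (ρ_m − ρ_c) r → ρ_c (h + r) = ρ_m r → ρ_c = ρ_m r / (h + r).
ρ_c = 3.37 × 27.9 km / (5.2 km + 27.9 km) = 2.84 g/cm³.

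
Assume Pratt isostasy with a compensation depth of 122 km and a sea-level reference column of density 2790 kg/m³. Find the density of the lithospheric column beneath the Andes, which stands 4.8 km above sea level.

Pratt balance: ρ_ref D = ρ (D + h).
ρ = ρ_ref D/(D + h) = 2790 × 122 km/(122 km + 4.8 km) = 2680 kg/m³.

2680 kg/m³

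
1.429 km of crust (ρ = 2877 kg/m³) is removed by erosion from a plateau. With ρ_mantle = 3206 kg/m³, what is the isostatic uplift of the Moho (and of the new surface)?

1.28 km

Unloading: uplift u = e ρ_c/ρ_m = 1.429 km × 2877/3206 = 1.28 km.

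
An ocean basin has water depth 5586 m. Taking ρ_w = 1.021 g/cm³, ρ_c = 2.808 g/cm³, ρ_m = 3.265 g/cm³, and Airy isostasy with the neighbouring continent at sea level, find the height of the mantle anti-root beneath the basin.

Balancing pressure at the compensation depth: replacing crust with seawater at the top is compensated by replacing crust with mantle at the base: d (ρ_c − ρ_w) = a (ρ_m − ρ_c).
a = d (ρ_c − ρ_w)/(ρ_m − ρ_c) = 5586 m × 1.787/0.457 = 21800 m.

21800 m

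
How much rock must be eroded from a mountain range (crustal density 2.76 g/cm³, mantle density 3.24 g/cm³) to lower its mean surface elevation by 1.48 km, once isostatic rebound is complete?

9.99 km

Net drop Δ = e − u = e − e ρ_c/ρ_m = e (ρ_m − ρ_c)/ρ_m.
e = Δ ρ_m/(ρ_m − ρ_c) = 1.48 km × 3.24/0.48 = 9.99 km.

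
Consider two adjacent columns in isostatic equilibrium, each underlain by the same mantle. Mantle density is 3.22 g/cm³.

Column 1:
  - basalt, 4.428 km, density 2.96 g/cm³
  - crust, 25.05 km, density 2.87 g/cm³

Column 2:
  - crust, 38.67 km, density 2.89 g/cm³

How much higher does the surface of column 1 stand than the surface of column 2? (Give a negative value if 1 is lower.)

For any compensation level in the mantle, the mantle terms cancel and isostasy reduces to e = (Σt_1 − Σt_2) − (Σ(ρt)_1 − Σ(ρt)_2) / ρ_m.
Σt_1 = 29.478 km; Σt_2 = 38.67 km; Σ(ρt)_1 = 85.00038; Σ(ρt)_2 = 111.7563 (in km·g/cm³).
e = (29.478 − 38.67) − (85.00038 − 111.7563) / 3.22 = −0.883 km.

−0.883 km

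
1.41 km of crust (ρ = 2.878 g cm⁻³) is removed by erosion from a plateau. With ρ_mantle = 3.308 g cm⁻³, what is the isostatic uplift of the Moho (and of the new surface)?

Unloading: uplift u = e ρ_c/ρ_m = 1.41 km × 2.878/3.308 = 1.23 km.

1.23 km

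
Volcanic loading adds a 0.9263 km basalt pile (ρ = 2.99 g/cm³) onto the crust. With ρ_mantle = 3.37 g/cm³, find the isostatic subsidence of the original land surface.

0.822 km

Subaerial loading: s = t ρ_load / ρ_m.
s = 0.9263 km × 2.99/3.37 = 0.822 km.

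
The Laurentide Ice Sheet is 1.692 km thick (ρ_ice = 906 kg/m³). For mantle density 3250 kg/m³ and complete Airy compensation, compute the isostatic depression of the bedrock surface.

Equating mass per unit area of the two columns: the ice load ρ_ice t is balanced by mantle displaced below, ρ_m s.
s = t ρ_ice / ρ_m = 1.692 km × 906/3250 = 0.472 km.

0.472 km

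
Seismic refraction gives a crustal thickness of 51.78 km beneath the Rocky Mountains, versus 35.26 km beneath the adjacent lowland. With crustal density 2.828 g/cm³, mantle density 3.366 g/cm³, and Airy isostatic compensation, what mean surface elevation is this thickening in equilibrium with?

2.64 km

Excess crust Δ = 51.78 km − 35.26 km = 16.52 km, split between elevation h and root r with h + r = Δ.
Airy balance ρ_c h = (ρ_m − ρ_c) r gives r = h ρ_c/(ρ_m − ρ_c), so h (1 + ρ_c/(ρ_m − ρ_c)) = Δ, i.e. h = Δ (ρ_m − ρ_c)/ρ_m.
h = 16.52 km × 0.538/3.366 = 2.64 km.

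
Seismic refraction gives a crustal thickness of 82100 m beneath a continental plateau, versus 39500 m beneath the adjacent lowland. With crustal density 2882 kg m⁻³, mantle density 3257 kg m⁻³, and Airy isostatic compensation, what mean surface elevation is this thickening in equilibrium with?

4900 m

Excess crust Δ = 82100 m − 39500 m = 42600 m, split between elevation h and root r with h + r = Δ.
Airy balance ρ_c h = (ρ_m − ρ_c) r gives r = h ρ_c/(ρ_m − ρ_c), so h (1 + ρ_c/(ρ_m − ρ_c)) = Δ, i.e. h = Δ (ρ_m − ρ_c)/ρ_m.
h = 42600 m × 375/3257 = 4900 m.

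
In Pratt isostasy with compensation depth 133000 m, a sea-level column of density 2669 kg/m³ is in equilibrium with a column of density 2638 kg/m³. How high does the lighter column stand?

1560 m

ρ_ref D = ρ (D + h) → h = D (ρ_ref − ρ)/ρ.
h = 133000 m × (2669 − 2638)/2638 = 1560 m.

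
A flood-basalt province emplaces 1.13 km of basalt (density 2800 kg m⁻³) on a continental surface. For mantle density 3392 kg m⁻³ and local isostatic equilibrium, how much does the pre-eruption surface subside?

0.933 km

Subaerial loading: s = t ρ_load / ρ_m.
s = 1.13 km × 2800/3392 = 0.933 km.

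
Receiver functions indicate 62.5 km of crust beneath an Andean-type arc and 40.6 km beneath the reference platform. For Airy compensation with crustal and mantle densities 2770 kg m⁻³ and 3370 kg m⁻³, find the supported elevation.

Excess crust Δ = 62.5 km − 40.6 km = 21.9 km, split between elevation h and root r with h + r = Δ.
Airy balance ρ_c h = (ρ_m − ρ_c) r gives r = h ρ_c/(ρ_m − ρ_c), so h (1 + ρ_c/(ρ_m − ρ_c)) = Δ, i.e. h = Δ (ρ_m − ρ_c)/ρ_m.
h = 21.9 km × 600/3370 = 3.9 km.

3.9 km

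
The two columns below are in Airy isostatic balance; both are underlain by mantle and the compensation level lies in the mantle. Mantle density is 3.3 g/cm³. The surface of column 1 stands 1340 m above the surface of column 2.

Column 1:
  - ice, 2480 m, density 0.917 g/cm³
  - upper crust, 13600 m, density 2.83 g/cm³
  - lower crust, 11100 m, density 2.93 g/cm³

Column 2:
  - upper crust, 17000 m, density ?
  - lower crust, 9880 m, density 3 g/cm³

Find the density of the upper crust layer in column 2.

2.77 g/cm³

Take the compensation level at the base of the deeper column (depth z_c below the surface of column 1) and equate Σ ρ_i t_i down to z_c; mantle fills any gap and the z_c terms cancel.
Column 1: 2480×0.917 + 13600×2.83 + 11100×2.93 + (z_c − 27180)×3.3
Column 2: 1340×0 + 17000×ρ + 9880×3 + (z_c − 1340 − 26880)×3.3
The z_c×3.3 term appears on both sides and cancels. Collect the known terms of each column as K = Σ(ρt)_known − 3.3 × (depth of known layers): K_1 = 73285.16 − 3.3×27180 = −16408.84; K_2 = 29640 − 3.3×(1340 + 26880) = −63486.
Balance: K_1 = K_2 + 17000×ρ, so ρ = (K_1 − K_2)/17000 = 47077.2/17000 = 2.77 g/cm³.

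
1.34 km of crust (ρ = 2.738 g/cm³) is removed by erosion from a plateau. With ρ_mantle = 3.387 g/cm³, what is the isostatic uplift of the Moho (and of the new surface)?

Unloading: uplift u = e ρ_c/ρ_m = 1.34 km × 2.738/3.387 = 1.08 km.

1.08 km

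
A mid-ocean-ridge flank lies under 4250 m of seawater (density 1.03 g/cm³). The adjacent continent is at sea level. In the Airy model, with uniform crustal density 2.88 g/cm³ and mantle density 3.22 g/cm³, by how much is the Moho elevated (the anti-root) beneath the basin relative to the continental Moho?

Equating mass per unit area of the two columns: replacing crust with seawater at the top is compensated by replacing crust with mantle at the base: d (ρ_c − ρ_w) = a (ρ_m − ρ_c).
a = d (ρ_c − ρ_w)/(ρ_m − ρ_c) = 4250 m × 1.85/0.34 = 23100 m.

23100 m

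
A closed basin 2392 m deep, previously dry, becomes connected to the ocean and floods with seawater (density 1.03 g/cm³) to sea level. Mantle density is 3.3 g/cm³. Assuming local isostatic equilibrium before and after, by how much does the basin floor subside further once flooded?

1090 m

After flooding the water column is d + s deep. Its weight must equal the weight of mantle displaced by the extra subsidence s: (d + s) ρ_w = s ρ_m.
s = d ρ_w / (ρ_m − ρ_w) = 2392 m × 1.03/(3.3 − 1.03) = 1090 m.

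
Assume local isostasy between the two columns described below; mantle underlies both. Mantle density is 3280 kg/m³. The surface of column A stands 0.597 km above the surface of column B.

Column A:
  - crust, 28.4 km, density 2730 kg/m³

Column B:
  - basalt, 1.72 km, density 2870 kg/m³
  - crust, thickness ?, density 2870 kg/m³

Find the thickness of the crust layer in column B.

31.6 km

Take the compensation level at the base of the deeper column (depth z_c below the surface of column A) and equate Σ ρ_i t_i down to z_c; mantle fills any gap and the z_c terms cancel.
Column A: 28.4×2730 + (z_c − 28.4)×3280
Column B: 0.597×0 + 1.72×2870 + x×2870 + (z_c − 0.597 − 1.72 − x)×3280
The z_c×3280 term appears on both sides and cancels. Collect the known terms of each column as K = Σ(ρt)_known − 3280 × (depth of known layers): K_A = 77532 − 3280×28.4 = −15620; K_B = 4936.4 − 3280×(0.597 + 1.72) = −2663.36.
Balance: K_A = K_B − x×(3280 − 2870), so x = (K_B − K_A)/(3280 − 2870) = 12956.6/410 = 31.6 km.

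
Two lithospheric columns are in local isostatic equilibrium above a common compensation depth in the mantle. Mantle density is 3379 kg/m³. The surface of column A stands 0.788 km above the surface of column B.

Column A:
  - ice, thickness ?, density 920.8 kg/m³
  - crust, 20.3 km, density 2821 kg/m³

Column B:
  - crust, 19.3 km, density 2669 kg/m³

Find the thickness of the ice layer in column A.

2.05 km

Take the compensation level at the base of the deeper column (depth z_c below the surface of column A) and equate Σ ρ_i t_i down to z_c; mantle fills any gap and the z_c terms cancel.
Column A: x×920.8 + 20.3×2821 + (z_c − 20.3 − x)×3379
Column B: 0.788×0 + 19.3×2669 + (z_c − 0.788 − 19.3)×3379
The z_c×3379 term appears on both sides and cancels. Collect the known terms of each column as K = Σ(ρt)_known − 3379 × (depth of known layers): K_A = 57266.3 − 3379×20.3 = −11327.4; K_B = 51511.7 − 3379×(0.788 + 19.3) = −16365.652.
Balance: K_A − x×(3379 − 920.8) = K_B, so x = (K_A − K_B)/(3379 − 920.8) = 5038.25/2458.2 = 2.05 km.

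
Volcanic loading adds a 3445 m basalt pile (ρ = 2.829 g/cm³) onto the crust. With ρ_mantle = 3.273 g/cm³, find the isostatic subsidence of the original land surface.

Subaerial loading: s = t ρ_load / ρ_m.
s = 3445 m × 2.829/3.273 = 2980 m.

2980 m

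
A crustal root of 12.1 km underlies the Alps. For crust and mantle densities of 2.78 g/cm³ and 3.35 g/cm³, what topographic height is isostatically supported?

Isostatic balance requires: ρ_c h = (ρ_m − ρ_c) r.
h = r (ρ_m − ρ_c) / ρ_c = 12.1 km × (3.35 − 2.78) / 2.78 = 2.48 km.

2.48 km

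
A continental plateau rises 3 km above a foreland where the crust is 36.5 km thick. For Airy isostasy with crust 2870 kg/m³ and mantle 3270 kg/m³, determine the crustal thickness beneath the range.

61 km

Root depth r = h ρ_c / (ρ_m − ρ_c) = 3 km × 2870 / 400 = 21.52 km.
Total thickness = T + h + r = 36.5 km + 3 km + 21.52 km = 61 km.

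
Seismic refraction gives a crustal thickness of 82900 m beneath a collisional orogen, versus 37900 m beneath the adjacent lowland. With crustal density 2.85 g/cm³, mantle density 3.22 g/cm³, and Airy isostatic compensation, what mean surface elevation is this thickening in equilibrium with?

5170 m

Excess crust Δ = 82900 m − 37900 m = 45000 m, split between elevation h and root r with h + r = Δ.
Airy balance ρ_c h = (ρ_m − ρ_c) r gives r = h ρ_c/(ρ_m − ρ_c), so h (1 + ρ_c/(ρ_m − ρ_c)) = Δ, i.e. h = Δ (ρ_m − ρ_c)/ρ_m.
h = 45000 m × 0.37/3.22 = 5170 m.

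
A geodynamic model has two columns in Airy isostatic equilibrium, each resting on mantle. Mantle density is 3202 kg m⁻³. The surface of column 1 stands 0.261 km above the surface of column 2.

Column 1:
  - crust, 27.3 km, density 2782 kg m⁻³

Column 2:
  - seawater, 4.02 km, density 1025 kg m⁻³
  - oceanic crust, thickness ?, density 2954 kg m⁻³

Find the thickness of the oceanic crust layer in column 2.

7.58 km

Take the compensation level at the base of the deeper column (depth z_c below the surface of column 1) and equate Σ ρ_i t_i down to z_c; mantle fills any gap and the z_c terms cancel.
Column 1: 27.3×2782 + (z_c − 27.3)×3202
Column 2: 0.261×0 + 4.02×1025 + x×2954 + (z_c − 0.261 − 4.02 − x)×3202
The z_c×3202 term appears on both sides and cancels. Collect the known terms of each column as K = Σ(ρt)_known − 3202 × (depth of known layers): K_1 = 75948.6 − 3202×27.3 = −11466; K_2 = 4120.5 − 3202×(0.261 + 4.02) = −9587.262.
Balance: K_1 = K_2 − x×(3202 − 2954), so x = (K_2 − K_1)/(3202 − 2954) = 1878.74/248 = 7.58 km.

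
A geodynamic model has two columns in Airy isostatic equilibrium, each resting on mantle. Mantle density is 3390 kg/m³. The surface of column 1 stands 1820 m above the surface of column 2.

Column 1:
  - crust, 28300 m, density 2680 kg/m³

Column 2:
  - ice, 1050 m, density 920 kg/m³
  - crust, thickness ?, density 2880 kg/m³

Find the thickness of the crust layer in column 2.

Take the compensation level at the base of the deeper column (depth z_c below the surface of column 1) and equate Σ ρ_i t_i down to z_c; mantle fills any gap and the z_c terms cancel.
Column 1: 28300×2680 + (z_c − 28300)×3390
Column 2: 1820×0 + 1050×920 + x×2880 + (z_c − 1820 − 1050 − x)×3390
The z_c×3390 term appears on both sides and cancels. Collect the known terms of each column as K = Σ(ρt)_known − 3390 × (depth of known layers): K_1 = 75844000 − 3390×28300 = −20093000; K_2 = 966000 − 3390×(1820 + 1050) = −8763300.
Balance: K_1 = K_2 − x×(3390 − 2880), so x = (K_2 − K_1)/(3390 − 2880) = 11329700/510 = 22200 m.

22200 m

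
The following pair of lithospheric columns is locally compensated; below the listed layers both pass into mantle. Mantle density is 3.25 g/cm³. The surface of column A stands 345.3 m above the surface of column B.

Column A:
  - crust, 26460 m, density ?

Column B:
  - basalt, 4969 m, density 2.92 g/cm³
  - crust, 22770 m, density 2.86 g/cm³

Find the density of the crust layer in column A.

2.81 g/cm³

Take the compensation level at the base of the deeper column (depth z_c below the surface of column A) and equate Σ ρ_i t_i down to z_c; mantle fills any gap and the z_c terms cancel.
Column A: 26460×ρ + (z_c − 26460)×3.25
Column B: 345.3×0 + 4969×2.92 + 22770×2.86 + (z_c − 345.3 − 27739)×3.25
The z_c×3.25 term appears on both sides and cancels. Collect the known terms of each column as K = Σ(ρt)_known − 3.25 × (depth of known layers): K_A = 0 − 3.25×26460 = −85995; K_B = 79631.68 − 3.25×(345.3 + 27739) = −11642.295.
Balance: K_A + 26460×ρ = K_B, so ρ = (K_B − K_A)/26460 = 74352.7/26460 = 2.81 g/cm³.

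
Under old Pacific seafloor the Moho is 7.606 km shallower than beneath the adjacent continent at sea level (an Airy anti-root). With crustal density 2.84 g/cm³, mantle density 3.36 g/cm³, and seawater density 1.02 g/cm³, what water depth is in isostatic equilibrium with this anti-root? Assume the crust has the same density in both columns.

2.17 km

Replacing a thickness d of crust by seawater at the top must be balanced by replacing crust with mantle at the base: d (ρ_c − ρ_w) = a (ρ_m − ρ_c).
d = a (ρ_m − ρ_c)/(ρ_c − ρ_w) = 7.606 km × 0.52/1.82 = 2.17 km.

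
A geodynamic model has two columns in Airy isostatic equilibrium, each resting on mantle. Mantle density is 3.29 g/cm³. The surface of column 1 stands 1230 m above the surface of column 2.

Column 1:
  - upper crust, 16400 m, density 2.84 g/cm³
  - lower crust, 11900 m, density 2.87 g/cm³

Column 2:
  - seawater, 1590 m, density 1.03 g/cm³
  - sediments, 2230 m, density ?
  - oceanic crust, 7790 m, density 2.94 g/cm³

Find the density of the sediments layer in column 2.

2.39 g/cm³

Take the compensation level at the base of the deeper column (depth z_c below the surface of column 1) and equate Σ ρ_i t_i down to z_c; mantle fills any gap and the z_c terms cancel.
Column 1: 16400×2.84 + 11900×2.87 + (z_c − 28300)×3.29
Column 2: 1230×0 + 1590×1.03 + 2230×ρ + 7790×2.94 + (z_c − 1230 − 11610)×3.29
The z_c×3.29 term appears on both sides and cancels. Collect the known terms of each column as K = Σ(ρt)_known − 3.29 × (depth of known layers): K_1 = 80729 − 3.29×28300 = −12378; K_2 = 24540.3 − 3.29×(1230 + 11610) = −17703.3.
Balance: K_1 = K_2 + 2230×ρ, so ρ = (K_1 − K_2)/2230 = 5325.3/2230 = 2.39 g/cm³.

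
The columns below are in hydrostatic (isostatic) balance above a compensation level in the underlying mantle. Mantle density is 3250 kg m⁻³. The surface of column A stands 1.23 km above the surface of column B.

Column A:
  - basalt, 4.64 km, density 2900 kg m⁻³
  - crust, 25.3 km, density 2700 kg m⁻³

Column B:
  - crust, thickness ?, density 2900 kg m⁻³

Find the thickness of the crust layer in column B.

Take the compensation level at the base of the deeper column (depth z_c below the surface of column A) and equate Σ ρ_i t_i down to z_c; mantle fills any gap and the z_c terms cancel.
Column A: 4.64×2900 + 25.3×2700 + (z_c − 29.94)×3250
Column B: 1.23×0 + x×2900 + (z_c − 1.23 − 0 − x)×3250
The z_c×3250 term appears on both sides and cancels. Collect the known terms of each column as K = Σ(ρt)_known − 3250 × (depth of known layers): K_A = 81766 − 3250×29.94 = −15539; K_B = 0 − 3250×(1.23 + 0) = −3997.5.
Balance: K_A = K_B − x×(3250 − 2900), so x = (K_B − K_A)/(3250 − 2900) = 11541.5/350 = 33 km.

33 km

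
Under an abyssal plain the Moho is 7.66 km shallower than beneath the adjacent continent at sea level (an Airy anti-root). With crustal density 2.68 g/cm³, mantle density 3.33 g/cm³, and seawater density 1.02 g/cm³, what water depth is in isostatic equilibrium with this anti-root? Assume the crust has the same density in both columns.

3 km

Replacing a thickness d of crust by seawater at the top must be balanced by replacing crust with mantle at the base: d (ρ_c − ρ_w) = a (ρ_m − ρ_c).
d = a (ρ_m − ρ_c)/(ρ_c − ρ_w) = 7.66 km × 0.65/1.66 = 3 km.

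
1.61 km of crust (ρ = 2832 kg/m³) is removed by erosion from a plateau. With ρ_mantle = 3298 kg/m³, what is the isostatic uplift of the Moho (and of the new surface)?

1.38 km

Unloading: uplift u = e ρ_c/ρ_m = 1.61 km × 2832/3298 = 1.38 km.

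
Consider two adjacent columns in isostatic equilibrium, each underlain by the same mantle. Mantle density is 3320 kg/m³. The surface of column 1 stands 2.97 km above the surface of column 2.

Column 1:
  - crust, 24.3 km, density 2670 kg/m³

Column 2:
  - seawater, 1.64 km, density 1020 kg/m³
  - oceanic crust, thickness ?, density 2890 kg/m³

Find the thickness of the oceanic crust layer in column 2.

5.03 km

Take the compensation level at the base of the deeper column (depth z_c below the surface of column 1) and equate Σ ρ_i t_i down to z_c; mantle fills any gap and the z_c terms cancel.
Column 1: 24.3×2670 + (z_c − 24.3)×3320
Column 2: 2.97×0 + 1.64×1020 + x×2890 + (z_c − 2.97 − 1.64 − x)×3320
The z_c×3320 term appears on both sides and cancels. Collect the known terms of each column as K = Σ(ρt)_known − 3320 × (depth of known layers): K_1 = 64881 − 3320×24.3 = −15795; K_2 = 1672.8 − 3320×(2.97 + 1.64) = −13632.4.
Balance: K_1 = K_2 − x×(3320 − 2890), so x = (K_2 − K_1)/(3320 − 2890) = 2162.6/430 = 5.03 km.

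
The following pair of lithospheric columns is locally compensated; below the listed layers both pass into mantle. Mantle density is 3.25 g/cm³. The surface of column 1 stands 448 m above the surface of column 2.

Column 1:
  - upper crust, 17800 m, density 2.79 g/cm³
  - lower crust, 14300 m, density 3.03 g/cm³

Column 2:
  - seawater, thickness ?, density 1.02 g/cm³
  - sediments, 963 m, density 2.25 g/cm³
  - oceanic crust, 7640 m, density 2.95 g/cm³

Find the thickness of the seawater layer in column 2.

2970 m

Take the compensation level at the base of the deeper column (depth z_c below the surface of column 1) and equate Σ ρ_i t_i down to z_c; mantle fills any gap and the z_c terms cancel.
Column 1: 17800×2.79 + 14300×3.03 + (z_c − 32100)×3.25
Column 2: 448×0 + x×1.02 + 963×2.25 + 7640×2.95 + (z_c − 448 − 8603 − x)×3.25
The z_c×3.25 term appears on both sides and cancels. Collect the known terms of each column as K = Σ(ρt)_known − 3.25 × (depth of known layers): K_1 = 92991 − 3.25×32100 = −11334; K_2 = 24704.75 − 3.25×(448 + 8603) = −4711.
Balance: K_1 = K_2 − x×(3.25 − 1.02), so x = (K_2 − K_1)/(3.25 − 1.02) = 6623/2.23 = 2970 m.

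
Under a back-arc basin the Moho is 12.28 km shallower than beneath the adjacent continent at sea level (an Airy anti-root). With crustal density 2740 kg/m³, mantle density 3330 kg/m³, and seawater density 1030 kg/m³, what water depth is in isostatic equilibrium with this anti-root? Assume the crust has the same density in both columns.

Replacing a thickness d of crust by seawater at the top must be balanced by replacing crust with mantle at the base: d (ρ_c − ρ_w) = a (ρ_m − ρ_c).
d = a (ρ_m − ρ_c)/(ρ_c − ρ_w) = 12.28 km × 590/1710 = 4.24 km.

4.24 km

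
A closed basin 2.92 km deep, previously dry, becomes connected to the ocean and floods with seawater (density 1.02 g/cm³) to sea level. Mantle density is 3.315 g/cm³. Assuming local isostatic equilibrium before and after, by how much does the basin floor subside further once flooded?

After flooding the water column is d + s deep. Its weight must equal the weight of mantle displaced by the extra subsidence s: (d + s) ρ_w = s ρ_m.
s = d ρ_w / (ρ_m − ρ_w) = 2.92 km × 1.02/(3.315 − 1.02) = 1.3 km.

1.3 km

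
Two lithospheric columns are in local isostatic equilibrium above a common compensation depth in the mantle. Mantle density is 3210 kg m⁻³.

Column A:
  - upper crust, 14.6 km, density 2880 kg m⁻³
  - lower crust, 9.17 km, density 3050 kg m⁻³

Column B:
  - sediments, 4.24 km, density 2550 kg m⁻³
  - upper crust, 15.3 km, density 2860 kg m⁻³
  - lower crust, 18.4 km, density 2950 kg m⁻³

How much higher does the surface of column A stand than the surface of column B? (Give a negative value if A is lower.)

For any compensation level in the mantle, the mantle terms cancel and isostasy reduces to e = (Σt_A − Σt_B) − (Σ(ρt)_A − Σ(ρt)_B) / ρ_m.
Σt_A = 23.77 km; Σt_B = 37.94 km; Σ(ρt)_A = 70016.5; Σ(ρt)_B = 108850 (in km·kg m⁻³).
e = (23.77 − 37.94) − (70016.5 − 108850) / 3210 = −2.07 km.

−2.07 km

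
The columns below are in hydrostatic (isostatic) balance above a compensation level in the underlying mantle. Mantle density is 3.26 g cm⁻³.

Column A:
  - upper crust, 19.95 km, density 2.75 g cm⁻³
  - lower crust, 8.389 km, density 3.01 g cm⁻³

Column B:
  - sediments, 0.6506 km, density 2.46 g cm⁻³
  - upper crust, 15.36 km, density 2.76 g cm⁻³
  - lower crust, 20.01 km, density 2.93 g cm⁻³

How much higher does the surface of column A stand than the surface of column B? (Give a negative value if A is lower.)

For any compensation level in the mantle, the mantle terms cancel and isostasy reduces to e = (Σt_A − Σt_B) − (Σ(ρt)_A − Σ(ρt)_B) / ρ_m.
Σt_A = 28.339 km; Σt_B = 36.0206 km; Σ(ρt)_A = 80.11339; Σ(ρt)_B = 102.623376 (in km·g cm⁻³).
e = (28.339 − 36.0206) − (80.11339 − 102.623376) / 3.26 = −0.777 km.

−0.777 km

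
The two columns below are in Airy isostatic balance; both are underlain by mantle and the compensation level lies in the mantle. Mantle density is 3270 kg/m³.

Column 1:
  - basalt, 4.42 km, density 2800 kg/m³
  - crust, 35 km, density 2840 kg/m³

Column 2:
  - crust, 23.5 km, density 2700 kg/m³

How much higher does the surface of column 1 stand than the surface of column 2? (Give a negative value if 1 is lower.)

1.14 km

For any compensation level in the mantle, the mantle terms cancel and isostasy reduces to e = (Σt_1 − Σt_2) − (Σ(ρt)_1 − Σ(ρt)_2) / ρ_m.
Σt_1 = 39.42 km; Σt_2 = 23.5 km; Σ(ρt)_1 = 111776; Σ(ρt)_2 = 63450 (in km·kg/m³).
e = (39.42 − 23.5) − (111776 − 63450) / 3270 = 1.14 km.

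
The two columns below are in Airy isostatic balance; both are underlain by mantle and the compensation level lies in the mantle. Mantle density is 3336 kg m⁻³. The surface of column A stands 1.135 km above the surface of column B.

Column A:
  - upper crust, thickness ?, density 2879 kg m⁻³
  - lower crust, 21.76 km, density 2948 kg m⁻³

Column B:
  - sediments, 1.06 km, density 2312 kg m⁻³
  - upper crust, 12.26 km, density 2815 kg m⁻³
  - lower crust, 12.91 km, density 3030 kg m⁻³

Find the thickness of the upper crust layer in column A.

14.8 km

Take the compensation level at the base of the deeper column (depth z_c below the surface of column A) and equate Σ ρ_i t_i down to z_c; mantle fills any gap and the z_c terms cancel.
Column A: x×2879 + 21.76×2948 + (z_c − 21.76 − x)×3336
Column B: 1.135×0 + 1.06×2312 + 12.26×2815 + 12.91×3030 + (z_c − 1.135 − 26.23)×3336
The z_c×3336 term appears on both sides and cancels. Collect the known terms of each column as K = Σ(ρt)_known − 3336 × (depth of known layers): K_A = 64148.48 − 3336×21.76 = −8442.88; K_B = 76079.92 − 3336×(1.135 + 26.23) = −15209.72.
Balance: K_A − x×(3336 − 2879) = K_B, so x = (K_A − K_B)/(3336 − 2879) = 6766.84/457 = 14.8 km.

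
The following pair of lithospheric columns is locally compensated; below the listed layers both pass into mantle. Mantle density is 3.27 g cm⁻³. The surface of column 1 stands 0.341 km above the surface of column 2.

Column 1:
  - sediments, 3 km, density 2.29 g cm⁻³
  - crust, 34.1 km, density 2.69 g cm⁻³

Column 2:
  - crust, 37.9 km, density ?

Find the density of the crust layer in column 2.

Take the compensation level at the base of the deeper column (depth z_c below the surface of column 1) and equate Σ ρ_i t_i down to z_c; mantle fills any gap and the z_c terms cancel.
Column 1: 3×2.29 + 34.1×2.69 + (z_c − 37.1)×3.27
Column 2: 0.341×0 + 37.9×ρ + (z_c − 0.341 − 37.9)×3.27
The z_c×3.27 term appears on both sides and cancels. Collect the known terms of each column as K = Σ(ρt)_known − 3.27 × (depth of known layers): K_1 = 98.599 − 3.27×37.1 = −22.718; K_2 = 0 − 3.27×(0.341 + 37.9) = −125.04807.
Balance: K_1 = K_2 + 37.9×ρ, so ρ = (K_1 − K_2)/37.9 = 102.33/37.9 = 2.7 g cm⁻³.

2.7 g cm⁻³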